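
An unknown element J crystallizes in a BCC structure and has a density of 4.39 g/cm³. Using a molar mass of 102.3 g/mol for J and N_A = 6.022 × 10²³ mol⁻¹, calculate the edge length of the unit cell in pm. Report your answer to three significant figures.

426 pm

With Z = 2 atoms per BCC cell, a³ = Z·M/(N_A·ρ) = 2 × 102.3 / (6.022 × 10²³ × 4.390 g/cm³) = 7.739 × 10^-23 cm³.
a = (7.739 × 10^-23)^(1/3) = 4.262 × 10^-8 cm = 426 pm.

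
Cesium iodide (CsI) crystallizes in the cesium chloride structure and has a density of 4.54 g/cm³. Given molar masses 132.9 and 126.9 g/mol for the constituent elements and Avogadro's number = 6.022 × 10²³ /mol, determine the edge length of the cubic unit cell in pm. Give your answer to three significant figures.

M(CsI) = 259.8 g/mol; Z = 1 formula unit per cell.
a³ = Z·M/(N_A·ρ) = 1 × 259.8 / (6.022 × 10²³ × 4.54) = 9.503 × 10^-23 cm³, so a = 4.563 × 10^-8 cm = 456 pm.

456 pm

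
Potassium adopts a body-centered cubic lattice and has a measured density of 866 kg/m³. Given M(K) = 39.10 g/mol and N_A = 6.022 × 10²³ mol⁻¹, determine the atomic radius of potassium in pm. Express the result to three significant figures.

For a BCC cell (Z = 2), a³ = Z·M/(N_A·ρ) = 2 × 39.10 / (6.022 × 10²³ × 0.8660) = 1.500 × 10^-22 cm³, so a = 5.313 × 10^-8 cm = 531.3 pm.
Atoms touch along the body diagonal, so √3·a = 4r, so r = 0.4330 × a = 230 pm.

230 pm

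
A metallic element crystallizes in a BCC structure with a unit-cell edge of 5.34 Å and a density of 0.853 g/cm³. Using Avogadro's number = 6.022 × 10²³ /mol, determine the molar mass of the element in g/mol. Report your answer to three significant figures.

A BCC cell has Z = 2 atoms; a = 5.340 × 10^-8 cm.
M = ρ·N_A·a³/Z = 0.853 × 6.022 × 10²³ × 1.523 × 10^-22 / 2 = 39.1 g/mol.

39.1 g/mol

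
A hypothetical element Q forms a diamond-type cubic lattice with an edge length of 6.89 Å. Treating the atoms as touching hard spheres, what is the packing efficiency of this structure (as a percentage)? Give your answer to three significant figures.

34.0%

In a diamond cubic lattice nearest neighbors lie along the body diagonal with √3·a = 8r, so r = 0.2165a = 1.492 Å.
Packing fraction = Z·(4/3)πr³ / a³ = 8 × (4/3)π × (1.492)³ / (6.89)³ = 0.3401 = 34.0%.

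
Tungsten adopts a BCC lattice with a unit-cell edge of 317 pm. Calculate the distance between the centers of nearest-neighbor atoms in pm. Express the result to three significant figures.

In a BCC structure, atoms touch along the body diagonal, so √3·a = 4r; the nearest-neighbor distance equals 2r = 0.8660·a.
d = 0.8660 × 317 = 275 pm.

275 pm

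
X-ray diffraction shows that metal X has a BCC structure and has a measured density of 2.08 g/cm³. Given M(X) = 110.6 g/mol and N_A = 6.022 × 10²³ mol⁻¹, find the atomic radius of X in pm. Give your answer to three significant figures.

243 pm

For a BCC cell (Z = 2), a³ = Z·M/(N_A·ρ) = 2 × 110.6 / (6.022 × 10²³ × 2.080) = 1.766 × 10^-22 cm³, so a = 5.610 × 10^-8 cm = 561.0 pm.
Atoms touch along the body diagonal, so √3·a = 4r, so r = 0.4330 × a = 243 pm.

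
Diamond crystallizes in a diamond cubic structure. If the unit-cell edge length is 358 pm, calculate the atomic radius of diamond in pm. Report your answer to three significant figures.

77.5 pm

In a diamond cubic lattice, nearest neighbors lie along the body diagonal with √3·a = 8r.
r = √3·a/8 = 1.7321 × 358 / 8 = 77.5 pm.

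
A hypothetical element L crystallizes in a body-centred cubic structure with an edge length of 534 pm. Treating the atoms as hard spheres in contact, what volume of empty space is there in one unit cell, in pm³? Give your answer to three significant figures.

In a BCC lattice atoms touch along the body diagonal, so √3·a = 4r, so r = 0.4330a = 231.2 pm.
V_cell = a³ = 1.523 × 10^8 pm³; V_atoms = 2 × (4/3)πr³ = 1.036 × 10^8 pm³.
Empty space = 1.523 × 10^8 − 1.036 × 10^8 = 4.87 × 10^7 pm³.

4.87 × 10^7 pm³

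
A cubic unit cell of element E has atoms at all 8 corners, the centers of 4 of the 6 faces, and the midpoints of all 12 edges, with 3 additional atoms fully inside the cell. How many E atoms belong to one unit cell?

Corner atoms are shared by 8 cells (1/8 each), face atoms by 2 (1/2 each), edge atoms by 4 (1/4 each), interior atoms are unshared.
Net atoms = 8 × 1/8 + 4 × 1/2 + 12 × 1/4 + 3 = 1 + 2 + 3 + 3 = 9.

9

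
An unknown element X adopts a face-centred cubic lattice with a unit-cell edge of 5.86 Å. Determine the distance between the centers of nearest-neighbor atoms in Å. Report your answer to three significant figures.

In an FCC structure, atoms touch along the face diagonal, so √2·a = 4r; the nearest-neighbor distance equals 2r = 0.7071·a.
d = 0.7071 × 5.86 = 4.14 Å.

4.14 Å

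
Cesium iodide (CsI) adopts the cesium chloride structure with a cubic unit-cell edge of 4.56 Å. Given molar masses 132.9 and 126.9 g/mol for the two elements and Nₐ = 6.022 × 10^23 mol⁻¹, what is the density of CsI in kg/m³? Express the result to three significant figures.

The cesium chloride structure contains Z = 1 formula unit per cell; M(CsI) = 132.9 + 126.9 = 259.8 g/mol.
a³ = (4.560 × 10^-8 cm)³ = 9.482 × 10^-23 cm³.
ρ = 1 × 259.8 / (6.022 × 10²³ × 9.482 × 10^-23) = 4.550 g/cm³ = 4550 kg/m³.

4550 kg/m³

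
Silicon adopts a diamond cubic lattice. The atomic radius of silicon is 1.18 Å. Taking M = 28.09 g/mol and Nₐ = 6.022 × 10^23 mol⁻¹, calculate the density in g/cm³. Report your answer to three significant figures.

2.30 g/cm³

In a diamond cubic lattice, nearest neighbors lie along the body diagonal with √3·a = 8r, giving a = 5.450 Å = 5.450 × 10^-8 cm.
With Z = 8, ρ = Z·M/(N_A·a³) = 8 × 28.09 / (6.022 × 10²³ × 1.619 × 10^-22) = 2.305 g/cm³.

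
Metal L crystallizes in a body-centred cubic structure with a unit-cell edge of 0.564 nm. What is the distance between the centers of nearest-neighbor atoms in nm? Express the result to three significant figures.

In a BCC structure, atoms touch along the body diagonal, so √3·a = 4r; the nearest-neighbor distance equals 2r = 0.8660·a.
d = 0.8660 × 0.564 = 0.488 nm.

0.488 nm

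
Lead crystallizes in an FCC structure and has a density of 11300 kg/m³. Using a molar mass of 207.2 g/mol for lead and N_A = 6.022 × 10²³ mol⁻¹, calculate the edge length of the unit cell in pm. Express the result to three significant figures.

With Z = 4 atoms per FCC cell, a³ = Z·M/(N_A·ρ) = 4 × 207.2 / (6.022 × 10²³ × 11.30 g/cm³) = 1.218 × 10^-22 cm³.
a = (1.218 × 10^-22)^(1/3) = 4.957 × 10^-8 cm = 496 pm.

496 pm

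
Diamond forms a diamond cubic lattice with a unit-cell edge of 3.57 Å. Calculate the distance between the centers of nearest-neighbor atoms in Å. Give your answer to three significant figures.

1.55 Å

In a diamond cubic structure, nearest neighbors lie along the body diagonal with √3·a = 8r; the nearest-neighbor distance equals 2r = 0.4330·a.
d = 0.4330 × 3.57 = 1.55 Å.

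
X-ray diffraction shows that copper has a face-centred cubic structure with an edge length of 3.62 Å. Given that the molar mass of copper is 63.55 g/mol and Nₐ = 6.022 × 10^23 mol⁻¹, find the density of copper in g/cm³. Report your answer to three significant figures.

8.90 g/cm³

An FCC unit cell contains Z = 4 atoms.
Cell volume: a³ = (3.62 Å)³ = (3.620 × 10^-8 cm)³ = 4.744 × 10^-23 cm³.
ρ = Z·M/(N_A·a³) = 4 × 63.55 / (6.022 × 10²³ × 4.744 × 10^-23) = 8.898 g/cm³.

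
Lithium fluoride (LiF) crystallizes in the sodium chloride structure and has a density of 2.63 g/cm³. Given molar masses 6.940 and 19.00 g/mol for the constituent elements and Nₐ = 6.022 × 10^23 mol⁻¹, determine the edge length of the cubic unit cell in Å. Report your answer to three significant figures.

M(LiF) = 25.94 g/mol; Z = 4 formula units per cell.
a³ = Z·M/(N_A·ρ) = 4 × 25.94 / (6.022 × 10²³ × 2.63) = 6.551 × 10^-23 cm³, so a = 4.031 × 10^-8 cm = 4.03 Å.

4.03 Å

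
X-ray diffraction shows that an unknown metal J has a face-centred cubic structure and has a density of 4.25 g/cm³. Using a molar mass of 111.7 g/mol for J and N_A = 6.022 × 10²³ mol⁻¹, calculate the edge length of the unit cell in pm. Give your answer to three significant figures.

With Z = 4 atoms per FCC cell, a³ = Z·M/(N_A·ρ) = 4 × 111.7 / (6.022 × 10²³ × 4.250 g/cm³) = 1.746 × 10^-22 cm³.
a = (1.746 × 10^-22)^(1/3) = 5.589 × 10^-8 cm = 559 pm.

559 pm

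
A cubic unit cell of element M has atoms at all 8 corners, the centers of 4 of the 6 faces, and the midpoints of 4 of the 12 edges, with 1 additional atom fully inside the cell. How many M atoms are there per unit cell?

Corner atoms are shared by 8 cells (1/8 each), face atoms by 2 (1/2 each), edge atoms by 4 (1/4 each), interior atoms are unshared.
Net atoms = 8 × 1/8 + 4 × 1/2 + 4 × 1/4 + 1 = 1 + 2 + 1 + 1 = 5.

5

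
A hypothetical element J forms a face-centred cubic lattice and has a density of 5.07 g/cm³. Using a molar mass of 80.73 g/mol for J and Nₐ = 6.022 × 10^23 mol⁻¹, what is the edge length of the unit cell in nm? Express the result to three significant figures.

0.473 nm

With Z = 4 atoms per FCC cell, a³ = Z·M/(N_A·ρ) = 4 × 80.73 / (6.022 × 10²³ × 5.070 g/cm³) = 1.058 × 10^-22 cm³.
a = (1.058 × 10^-22)^(1/3) = 4.729 × 10^-8 cm = 0.473 nm.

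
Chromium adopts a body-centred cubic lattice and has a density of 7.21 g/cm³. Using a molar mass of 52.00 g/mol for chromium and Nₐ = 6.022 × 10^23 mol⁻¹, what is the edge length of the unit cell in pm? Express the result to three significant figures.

With Z = 2 atoms per BCC cell, a³ = Z·M/(N_A·ρ) = 2 × 52.00 / (6.022 × 10²³ × 7.210 g/cm³) = 2.395 × 10^-23 cm³.
a = (2.395 × 10^-23)^(1/3) = 2.883 × 10^-8 cm = 288 pm.

288 pm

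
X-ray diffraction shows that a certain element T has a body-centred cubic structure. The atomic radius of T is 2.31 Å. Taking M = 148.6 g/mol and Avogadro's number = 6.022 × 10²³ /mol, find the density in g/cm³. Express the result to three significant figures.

3.25 g/cm³

In a BCC lattice, atoms touch along the body diagonal, so √3·a = 4r, giving a = 5.335 Å = 5.335 × 10^-8 cm.
With Z = 2, ρ = Z·M/(N_A·a³) = 2 × 148.6 / (6.022 × 10²³ × 1.518 × 10^-22) = 3.251 g/cm³.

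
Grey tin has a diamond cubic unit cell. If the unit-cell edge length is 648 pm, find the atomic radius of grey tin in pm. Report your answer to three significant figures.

140 pm

In a diamond cubic lattice, nearest neighbors lie along the body diagonal with √3·a = 8r.
r = √3·a/8 = 1.7321 × 648 / 8 = 140 pm.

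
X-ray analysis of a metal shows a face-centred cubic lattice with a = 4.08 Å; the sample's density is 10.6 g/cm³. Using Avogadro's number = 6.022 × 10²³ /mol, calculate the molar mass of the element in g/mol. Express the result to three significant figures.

An FCC cell has Z = 4 atoms; a = 4.080 × 10^-8 cm.
M = ρ·N_A·a³/Z = 10.6 × 6.022 × 10²³ × 6.792 × 10^-23 / 4 = 108 g/mol.

108 g/mol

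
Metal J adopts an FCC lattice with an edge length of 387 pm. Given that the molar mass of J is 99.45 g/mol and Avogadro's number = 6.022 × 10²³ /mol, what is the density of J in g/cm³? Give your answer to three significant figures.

11.4 g/cm³

An FCC unit cell contains Z = 4 atoms.
Cell volume: a³ = (387 pm)³ = (3.870 × 10^-8 cm)³ = 5.796 × 10^-23 cm³.
ρ = Z·M/(N_A·a³) = 4 × 99.45 / (6.022 × 10²³ × 5.796 × 10^-23) = 11.40 g/cm³.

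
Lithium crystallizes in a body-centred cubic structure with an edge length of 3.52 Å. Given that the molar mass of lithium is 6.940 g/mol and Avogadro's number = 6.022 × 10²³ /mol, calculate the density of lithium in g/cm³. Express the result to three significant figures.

A BCC unit cell contains Z = 2 atoms.
Cell volume: a³ = (3.52 Å)³ = (3.520 × 10^-8 cm)³ = 4.361 × 10^-23 cm³.
ρ = Z·M/(N_A·a³) = 2 × 6.940 / (6.022 × 10²³ × 4.361 × 10^-23) = 0.5285 g/cm³.

0.528 g/cm³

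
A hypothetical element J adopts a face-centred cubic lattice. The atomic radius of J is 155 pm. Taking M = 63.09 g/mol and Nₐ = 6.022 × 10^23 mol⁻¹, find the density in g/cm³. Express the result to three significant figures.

In an FCC lattice, atoms touch along the face diagonal, so √2·a = 4r, giving a = 438.4 pm = 4.384 × 10^-8 cm.
With Z = 4, ρ = Z·M/(N_A·a³) = 4 × 63.09 / (6.022 × 10²³ × 8.426 × 10^-23) = 4.973 g/cm³.

4.97 g/cm³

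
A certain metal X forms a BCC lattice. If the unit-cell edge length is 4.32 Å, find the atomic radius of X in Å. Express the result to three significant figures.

In a BCC lattice, atoms touch along the body diagonal, so √3·a = 4r.
r = √3·a/4 = 1.7321 × 4.32 / 4 = 1.87 Å.

1.87 Å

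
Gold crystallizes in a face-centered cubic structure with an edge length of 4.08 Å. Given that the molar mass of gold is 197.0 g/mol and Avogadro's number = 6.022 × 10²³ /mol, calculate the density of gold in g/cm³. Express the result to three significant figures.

An FCC unit cell contains Z = 4 atoms.
Cell volume: a³ = (4.08 Å)³ = (4.080 × 10^-8 cm)³ = 6.792 × 10^-23 cm³.
ρ = Z·M/(N_A·a³) = 4 × 197.0 / (6.022 × 10²³ × 6.792 × 10^-23) = 19.27 g/cm³.

19.3 g/cm³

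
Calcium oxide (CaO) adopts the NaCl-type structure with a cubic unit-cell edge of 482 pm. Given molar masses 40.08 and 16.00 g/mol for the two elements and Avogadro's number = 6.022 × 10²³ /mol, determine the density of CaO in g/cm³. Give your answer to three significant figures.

3.33 g/cm³

The NaCl-type structure contains Z = 4 formula units per cell; M(CaO) = 40.08 + 16.00 = 56.08 g/mol.
a³ = (4.820 × 10^-8 cm)³ = 1.120 × 10^-22 cm³.
ρ = 4 × 56.08 / (6.022 × 10²³ × 1.120 × 10^-22) = 3.326 g/cm³.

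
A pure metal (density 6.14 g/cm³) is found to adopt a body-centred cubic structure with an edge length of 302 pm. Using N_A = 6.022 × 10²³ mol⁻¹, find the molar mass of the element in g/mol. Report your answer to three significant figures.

50.9 g/mol

A BCC cell has Z = 2 atoms; a = 3.020 × 10^-8 cm.
M = ρ·N_A·a³/Z = 6.14 × 6.022 × 10²³ × 2.754 × 10^-23 / 2 = 50.9 g/mol.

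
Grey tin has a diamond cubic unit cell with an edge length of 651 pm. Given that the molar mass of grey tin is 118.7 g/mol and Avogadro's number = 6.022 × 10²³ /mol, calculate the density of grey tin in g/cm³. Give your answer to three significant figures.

5.72 g/cm³

A diamond cubic unit cell contains Z = 8 atoms.
Cell volume: a³ = (651 pm)³ = (6.510 × 10^-8 cm)³ = 2.759 × 10^-22 cm³.
ρ = Z·M/(N_A·a³) = 8 × 118.7 / (6.022 × 10²³ × 2.759 × 10^-22) = 5.716 g/cm³.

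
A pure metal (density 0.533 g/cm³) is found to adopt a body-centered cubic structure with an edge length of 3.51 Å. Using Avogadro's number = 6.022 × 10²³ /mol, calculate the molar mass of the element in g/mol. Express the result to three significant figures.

A BCC cell has Z = 2 atoms; a = 3.510 × 10^-8 cm.
M = ρ·N_A·a³/Z = 0.533 × 6.022 × 10²³ × 4.324 × 10^-23 / 2 = 6.94 g/mol.

6.94 g/mol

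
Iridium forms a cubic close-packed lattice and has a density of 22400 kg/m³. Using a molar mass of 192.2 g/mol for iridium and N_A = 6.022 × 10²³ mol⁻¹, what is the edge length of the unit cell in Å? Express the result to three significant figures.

With Z = 4 atoms per FCC cell, a³ = Z·M/(N_A·ρ) = 4 × 192.2 / (6.022 × 10²³ × 22.40 g/cm³) = 5.699 × 10^-23 cm³.
a = (5.699 × 10^-23)^(1/3) = 3.848 × 10^-8 cm = 3.85 Å.

3.85 Å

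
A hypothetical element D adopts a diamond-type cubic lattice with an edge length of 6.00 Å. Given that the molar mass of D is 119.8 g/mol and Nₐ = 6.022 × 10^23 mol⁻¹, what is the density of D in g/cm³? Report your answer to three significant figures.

7.37 g/cm³

A diamond cubic unit cell contains Z = 8 atoms.
Cell volume: a³ = (6.00 Å)³ = (6.000 × 10^-8 cm)³ = 2.160 × 10^-22 cm³.
ρ = Z·M/(N_A·a³) = 8 × 119.8 / (6.022 × 10²³ × 2.160 × 10^-22) = 7.368 g/cm³.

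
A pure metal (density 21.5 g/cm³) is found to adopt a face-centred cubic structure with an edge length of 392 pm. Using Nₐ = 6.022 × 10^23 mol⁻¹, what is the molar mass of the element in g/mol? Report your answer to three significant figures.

An FCC cell has Z = 4 atoms; a = 3.920 × 10^-8 cm.
M = ρ·N_A·a³/Z = 21.5 × 6.022 × 10²³ × 6.024 × 10^-23 / 4 = 195 g/mol.

195 g/mol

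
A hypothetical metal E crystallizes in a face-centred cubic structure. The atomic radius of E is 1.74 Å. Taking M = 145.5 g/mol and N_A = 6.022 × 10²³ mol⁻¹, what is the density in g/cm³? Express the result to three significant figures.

8.11 g/cm³

In an FCC lattice, atoms touch along the face diagonal, so √2·a = 4r, giving a = 4.921 Å = 4.921 × 10^-8 cm.
With Z = 4, ρ = Z·M/(N_A·a³) = 4 × 145.5 / (6.022 × 10²³ × 1.192 × 10^-22) = 8.108 g/cm³.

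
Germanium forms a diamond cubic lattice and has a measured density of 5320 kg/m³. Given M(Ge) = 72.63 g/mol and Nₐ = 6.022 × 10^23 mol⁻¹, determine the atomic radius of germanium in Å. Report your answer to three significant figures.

For a diamond cubic cell (Z = 8), a³ = Z·M/(N_A·ρ) = 8 × 72.63 / (6.022 × 10²³ × 5.320) = 1.814 × 10^-22 cm³, so a = 5.660 × 10^-8 cm = 5.660 Å.
Nearest neighbors lie along the body diagonal with √3·a = 8r, so r = 0.2165 × a = 1.23 Å.

1.23 Å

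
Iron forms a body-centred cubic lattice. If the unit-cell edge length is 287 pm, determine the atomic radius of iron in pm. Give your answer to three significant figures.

In a BCC lattice, atoms touch along the body diagonal, so √3·a = 4r.
r = √3·a/4 = 1.7321 × 287 / 4 = 124 pm.

124 pm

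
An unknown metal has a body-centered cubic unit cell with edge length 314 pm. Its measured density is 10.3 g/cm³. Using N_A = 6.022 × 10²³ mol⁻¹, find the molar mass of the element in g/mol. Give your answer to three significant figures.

A BCC cell has Z = 2 atoms; a = 3.140 × 10^-8 cm.
M = ρ·N_A·a³/Z = 10.3 × 6.022 × 10²³ × 3.096 × 10^-23 / 2 = 96.0 g/mol.

96.0 g/mol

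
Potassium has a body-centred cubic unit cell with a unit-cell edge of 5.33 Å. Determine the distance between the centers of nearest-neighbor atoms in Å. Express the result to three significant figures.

In a BCC structure, atoms touch along the body diagonal, so √3·a = 4r; the nearest-neighbor distance equals 2r = 0.8660·a.
d = 0.8660 × 5.33 = 4.62 Å.

4.62 Å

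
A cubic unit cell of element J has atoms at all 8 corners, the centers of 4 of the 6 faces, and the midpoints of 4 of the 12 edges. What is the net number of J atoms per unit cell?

Corner atoms are shared by 8 cells (1/8 each), face atoms by 2 (1/2 each), edge atoms by 4 (1/4 each).
Net atoms = 8 × 1/8 + 4 × 1/2 + 4 × 1/4 = 1 + 2 + 1 = 4.

4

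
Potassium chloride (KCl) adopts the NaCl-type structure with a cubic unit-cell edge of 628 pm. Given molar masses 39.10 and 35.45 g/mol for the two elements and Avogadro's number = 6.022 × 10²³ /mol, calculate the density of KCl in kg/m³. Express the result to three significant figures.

2000 kg/m³

The NaCl-type structure contains Z = 4 formula units per cell; M(KCl) = 39.10 + 35.45 = 74.55 g/mol.
a³ = (6.280 × 10^-8 cm)³ = 2.477 × 10^-22 cm³.
ρ = 4 × 74.55 / (6.022 × 10²³ × 2.477 × 10^-22) = 1.999 g/cm³ = 2000 kg/m³.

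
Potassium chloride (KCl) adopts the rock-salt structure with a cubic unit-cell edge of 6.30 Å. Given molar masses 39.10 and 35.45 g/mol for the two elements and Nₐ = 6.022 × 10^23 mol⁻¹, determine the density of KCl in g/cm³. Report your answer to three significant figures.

1.98 g/cm³

The rock-salt structure contains Z = 4 formula units per cell; M(KCl) = 39.10 + 35.45 = 74.55 g/mol.
a³ = (6.300 × 10^-8 cm)³ = 2.500 × 10^-22 cm³.
ρ = 4 × 74.55 / (6.022 × 10²³ × 2.500 × 10^-22) = 1.980 g/cm³.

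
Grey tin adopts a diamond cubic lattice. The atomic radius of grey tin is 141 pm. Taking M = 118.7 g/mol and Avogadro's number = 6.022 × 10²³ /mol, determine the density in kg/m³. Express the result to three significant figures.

In a diamond cubic lattice, nearest neighbors lie along the body diagonal with √3·a = 8r, giving a = 651.3 pm = 6.513 × 10^-8 cm.
With Z = 8, ρ = Z·M/(N_A·a³) = 8 × 118.7 / (6.022 × 10²³ × 2.762 × 10^-22) = 5.709 g/cm³ = 5710 kg/m³.

5710 kg/m³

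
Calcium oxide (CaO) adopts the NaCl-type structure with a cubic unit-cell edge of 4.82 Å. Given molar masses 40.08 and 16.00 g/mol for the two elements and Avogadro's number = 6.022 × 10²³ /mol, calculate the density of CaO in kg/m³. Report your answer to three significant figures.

The NaCl-type structure contains Z = 4 formula units per cell; M(CaO) = 40.08 + 16.00 = 56.08 g/mol.
a³ = (4.820 × 10^-8 cm)³ = 1.120 × 10^-22 cm³.
ρ = 4 × 56.08 / (6.022 × 10²³ × 1.120 × 10^-22) = 3.326 g/cm³ = 3330 kg/m³.

3330 kg/m³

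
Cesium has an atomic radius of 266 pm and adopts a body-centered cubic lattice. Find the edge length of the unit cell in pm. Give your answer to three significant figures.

In a BCC lattice, atoms touch along the body diagonal, so √3·a = 4r.
a = 4r/√3 = 4 × 266 / 1.7321 = 614 pm.

614 pm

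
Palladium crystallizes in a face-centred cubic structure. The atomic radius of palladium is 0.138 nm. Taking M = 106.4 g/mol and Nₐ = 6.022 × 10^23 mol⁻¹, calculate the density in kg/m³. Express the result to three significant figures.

11900 kg/m³

In an FCC lattice, atoms touch along the face diagonal, so √2·a = 4r, giving a = 0.3903 nm = 3.903 × 10^-8 cm.
With Z = 4, ρ = Z·M/(N_A·a³) = 4 × 106.4 / (6.022 × 10²³ × 5.947 × 10^-23) = 11.88 g/cm³ = 11900 kg/m³.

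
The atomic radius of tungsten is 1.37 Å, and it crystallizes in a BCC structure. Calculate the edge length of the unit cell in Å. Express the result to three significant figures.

3.16 Å

In a BCC lattice, atoms touch along the body diagonal, so √3·a = 4r.
a = 4r/√3 = 4 × 1.37 / 1.7321 = 3.16 Å.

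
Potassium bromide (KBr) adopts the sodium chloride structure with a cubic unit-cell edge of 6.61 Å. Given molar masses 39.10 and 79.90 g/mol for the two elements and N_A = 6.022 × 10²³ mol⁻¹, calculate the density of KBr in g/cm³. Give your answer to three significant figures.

2.74 g/cm³

The sodium chloride structure contains Z = 4 formula units per cell; M(KBr) = 39.10 + 79.90 = 119.0 g/mol.
a³ = (6.610 × 10^-8 cm)³ = 2.888 × 10^-22 cm³.
ρ = 4 × 119.0 / (6.022 × 10²³ × 2.888 × 10^-22) = 2.737 g/cm³.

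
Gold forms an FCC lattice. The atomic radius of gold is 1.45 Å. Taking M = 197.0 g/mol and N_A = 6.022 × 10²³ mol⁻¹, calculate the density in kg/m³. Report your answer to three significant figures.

19000 kg/m³

In an FCC lattice, atoms touch along the face diagonal, so √2·a = 4r, giving a = 4.101 Å = 4.101 × 10^-8 cm.
With Z = 4, ρ = Z·M/(N_A·a³) = 4 × 197.0 / (6.022 × 10²³ × 6.898 × 10^-23) = 18.97 g/cm³ = 19000 kg/m³.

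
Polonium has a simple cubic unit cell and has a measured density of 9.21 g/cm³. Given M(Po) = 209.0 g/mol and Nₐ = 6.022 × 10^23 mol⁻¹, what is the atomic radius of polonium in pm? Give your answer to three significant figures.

168 pm

For a simple cubic cell (Z = 1), a³ = Z·M/(N_A·ρ) = 1 × 209.0 / (6.022 × 10²³ × 9.210) = 3.768 × 10^-23 cm³, so a = 3.353 × 10^-8 cm = 335.3 pm.
Atoms touch along the cell edge, so a = 2r, so r = 0.5000 × a = 168 pm.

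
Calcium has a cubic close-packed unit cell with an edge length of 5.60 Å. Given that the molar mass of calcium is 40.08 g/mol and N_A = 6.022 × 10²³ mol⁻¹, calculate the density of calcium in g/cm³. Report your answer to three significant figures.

1.52 g/cm³

An FCC unit cell contains Z = 4 atoms.
Cell volume: a³ = (5.60 Å)³ = (5.600 × 10^-8 cm)³ = 1.756 × 10^-22 cm³.
ρ = Z·M/(N_A·a³) = 4 × 40.08 / (6.022 × 10²³ × 1.756 × 10^-22) = 1.516 g/cm³.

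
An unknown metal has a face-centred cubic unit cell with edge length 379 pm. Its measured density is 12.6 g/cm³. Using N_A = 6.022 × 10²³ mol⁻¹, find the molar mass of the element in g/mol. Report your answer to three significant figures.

An FCC cell has Z = 4 atoms; a = 3.790 × 10^-8 cm.
M = ρ·N_A·a³/Z = 12.6 × 6.022 × 10²³ × 5.444 × 10^-23 / 4 = 103 g/mol.

103 g/mol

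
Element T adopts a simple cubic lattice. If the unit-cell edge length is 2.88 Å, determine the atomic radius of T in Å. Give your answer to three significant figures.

In a simple cubic lattice, atoms touch along the cell edge, so a = 2r.
r = a/2 = 2.88/2 = 1.44 Å.

1.44 Å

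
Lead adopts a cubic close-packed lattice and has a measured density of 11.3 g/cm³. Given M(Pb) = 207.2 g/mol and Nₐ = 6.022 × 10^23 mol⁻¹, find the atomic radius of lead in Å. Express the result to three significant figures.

1.75 Å

For an FCC cell (Z = 4), a³ = Z·M/(N_A·ρ) = 4 × 207.2 / (6.022 × 10²³ × 11.30) = 1.218 × 10^-22 cm³, so a = 4.957 × 10^-8 cm = 4.957 Å.
Atoms touch along the face diagonal, so √2·a = 4r, so r = 0.3536 × a = 1.75 Å.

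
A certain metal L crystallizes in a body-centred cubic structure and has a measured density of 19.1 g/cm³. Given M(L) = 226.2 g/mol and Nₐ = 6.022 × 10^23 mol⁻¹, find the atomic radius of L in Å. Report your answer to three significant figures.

1.47 Å

For a BCC cell (Z = 2), a³ = Z·M/(N_A·ρ) = 2 × 226.2 / (6.022 × 10²³ × 19.10) = 3.933 × 10^-23 cm³, so a = 3.401 × 10^-8 cm = 3.401 Å.
Atoms touch along the body diagonal, so √3·a = 4r, so r = 0.4330 × a = 1.47 Å.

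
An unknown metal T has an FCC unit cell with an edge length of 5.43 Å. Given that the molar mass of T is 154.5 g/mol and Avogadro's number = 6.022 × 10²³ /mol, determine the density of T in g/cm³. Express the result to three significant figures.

6.41 g/cm³

An FCC unit cell contains Z = 4 atoms.
Cell volume: a³ = (5.43 Å)³ = (5.430 × 10^-8 cm)³ = 1.601 × 10^-22 cm³.
ρ = Z·M/(N_A·a³) = 4 × 154.5 / (6.022 × 10²³ × 1.601 × 10^-22) = 6.410 g/cm³.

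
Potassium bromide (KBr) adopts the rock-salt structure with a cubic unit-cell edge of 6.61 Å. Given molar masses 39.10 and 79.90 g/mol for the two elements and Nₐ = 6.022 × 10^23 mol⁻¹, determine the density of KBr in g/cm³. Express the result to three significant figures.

The rock-salt structure contains Z = 4 formula units per cell; M(KBr) = 39.10 + 79.90 = 119.0 g/mol.
a³ = (6.610 × 10^-8 cm)³ = 2.888 × 10^-22 cm³.
ρ = 4 × 119.0 / (6.022 × 10²³ × 2.888 × 10^-22) = 2.737 g/cm³.

2.74 g/cm³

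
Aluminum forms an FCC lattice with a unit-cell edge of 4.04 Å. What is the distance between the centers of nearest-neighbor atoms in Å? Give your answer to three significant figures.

2.86 Å

In an FCC structure, atoms touch along the face diagonal, so √2·a = 4r; the nearest-neighbor distance equals 2r = 0.7071·a.
d = 0.7071 × 4.04 = 2.86 Å.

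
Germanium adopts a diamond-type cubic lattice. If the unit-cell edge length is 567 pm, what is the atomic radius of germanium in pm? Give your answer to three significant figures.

123 pm

In a diamond cubic lattice, nearest neighbors lie along the body diagonal with √3·a = 8r.
r = √3·a/8 = 1.7321 × 567 / 8 = 123 pm.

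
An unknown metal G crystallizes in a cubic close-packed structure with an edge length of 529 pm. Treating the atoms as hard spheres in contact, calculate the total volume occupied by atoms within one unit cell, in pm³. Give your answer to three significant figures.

1.10 × 10^8 pm³

In an FCC lattice atoms touch along the face diagonal, so √2·a = 4r, so r = 0.3536a = 187.0 pm.
V_atoms = Z × (4/3)πr³ = 4 × (4/3)π × (187.0)³ = 1.10 × 10^8 pm³.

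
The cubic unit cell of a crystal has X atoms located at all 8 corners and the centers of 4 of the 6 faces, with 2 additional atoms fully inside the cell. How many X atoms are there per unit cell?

5

Corner atoms are shared by 8 cells (1/8 each), face atoms by 2 (1/2 each), interior atoms are unshared.
Net atoms = 8 × 1/8 + 4 × 1/2 + 2 = 1 + 2 + 2 = 5.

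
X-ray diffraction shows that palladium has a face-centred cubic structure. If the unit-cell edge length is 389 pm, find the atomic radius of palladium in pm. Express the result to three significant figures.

138 pm

In an FCC lattice, atoms touch along the face diagonal, so √2·a = 4r.
r = √2·a/4 = 1.4142 × 389 / 4 = 138 pm.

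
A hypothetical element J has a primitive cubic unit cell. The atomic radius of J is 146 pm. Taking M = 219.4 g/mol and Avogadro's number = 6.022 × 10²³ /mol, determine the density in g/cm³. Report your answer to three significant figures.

14.6 g/cm³

In a simple cubic lattice, atoms touch along the cell edge, so a = 2r, giving a = 292.0 pm = 2.920 × 10^-8 cm.
With Z = 1, ρ = Z·M/(N_A·a³) = 1 × 219.4 / (6.022 × 10²³ × 2.490 × 10^-23) = 14.63 g/cm³.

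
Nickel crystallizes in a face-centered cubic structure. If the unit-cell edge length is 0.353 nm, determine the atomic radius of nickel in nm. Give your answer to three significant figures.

In an FCC lattice, atoms touch along the face diagonal, so √2·a = 4r.
r = √2·a/4 = 1.4142 × 0.353 / 4 = 0.125 nm.

0.125 nm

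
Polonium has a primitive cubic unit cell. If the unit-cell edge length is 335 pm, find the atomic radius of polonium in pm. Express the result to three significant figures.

168 pm

In a simple cubic lattice, atoms touch along the cell edge, so a = 2r.
r = a/2 = 335/2 = 168 pm.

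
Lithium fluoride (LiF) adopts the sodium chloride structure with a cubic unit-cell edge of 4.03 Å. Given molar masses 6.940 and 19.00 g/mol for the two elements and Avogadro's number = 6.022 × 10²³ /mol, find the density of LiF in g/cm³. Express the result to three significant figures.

2.63 g/cm³

The sodium chloride structure contains Z = 4 formula units per cell; M(LiF) = 6.940 + 19.00 = 25.94 g/mol.
a³ = (4.030 × 10^-8 cm)³ = 6.545 × 10^-23 cm³.
ρ = 4 × 25.94 / (6.022 × 10²³ × 6.545 × 10^-23) = 2.633 g/cm³.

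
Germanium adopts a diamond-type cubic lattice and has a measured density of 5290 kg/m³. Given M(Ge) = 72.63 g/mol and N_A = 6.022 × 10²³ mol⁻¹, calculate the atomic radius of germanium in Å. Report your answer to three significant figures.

1.23 Å

For a diamond cubic cell (Z = 8), a³ = Z·M/(N_A·ρ) = 8 × 72.63 / (6.022 × 10²³ × 5.290) = 1.824 × 10^-22 cm³, so a = 5.671 × 10^-8 cm = 5.671 Å.
Nearest neighbors lie along the body diagonal with √3·a = 8r, so r = 0.2165 × a = 1.23 Å.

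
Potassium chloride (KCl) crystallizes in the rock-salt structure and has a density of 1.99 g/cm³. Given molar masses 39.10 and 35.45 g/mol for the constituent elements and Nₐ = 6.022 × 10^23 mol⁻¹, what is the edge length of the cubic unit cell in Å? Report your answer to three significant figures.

6.29 Å

M(KCl) = 74.55 g/mol; Z = 4 formula units per cell.
a³ = Z·M/(N_A·ρ) = 4 × 74.55 / (6.022 × 10²³ × 1.99) = 2.488 × 10^-22 cm³, so a = 6.290 × 10^-8 cm = 6.29 Å.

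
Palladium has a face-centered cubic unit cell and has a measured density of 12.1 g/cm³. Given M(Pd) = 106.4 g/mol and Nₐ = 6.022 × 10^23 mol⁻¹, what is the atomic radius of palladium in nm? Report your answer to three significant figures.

0.137 nm

For an FCC cell (Z = 4), a³ = Z·M/(N_A·ρ) = 4 × 106.4 / (6.022 × 10²³ × 12.10) = 5.841 × 10^-23 cm³, so a = 3.880 × 10^-8 cm = 0.3880 nm.
Atoms touch along the face diagonal, so √2·a = 4r, so r = 0.3536 × a = 0.137 nm.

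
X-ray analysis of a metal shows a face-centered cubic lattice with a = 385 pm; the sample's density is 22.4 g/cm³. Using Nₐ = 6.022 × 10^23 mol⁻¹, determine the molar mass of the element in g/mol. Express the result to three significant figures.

An FCC cell has Z = 4 atoms; a = 3.850 × 10^-8 cm.
M = ρ·N_A·a³/Z = 22.4 × 6.022 × 10²³ × 5.707 × 10^-23 / 4 = 192 g/mol.

192 g/mol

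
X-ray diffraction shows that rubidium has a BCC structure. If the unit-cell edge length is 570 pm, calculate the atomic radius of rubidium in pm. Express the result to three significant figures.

In a BCC lattice, atoms touch along the body diagonal, so √3·a = 4r.
r = √3·a/4 = 1.7321 × 570 / 4 = 247 pm.

247 pm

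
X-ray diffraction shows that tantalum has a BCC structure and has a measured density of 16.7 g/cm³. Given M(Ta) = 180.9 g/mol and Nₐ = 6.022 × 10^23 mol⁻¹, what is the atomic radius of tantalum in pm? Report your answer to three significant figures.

For a BCC cell (Z = 2), a³ = Z·M/(N_A·ρ) = 2 × 180.9 / (6.022 × 10²³ × 16.70) = 3.598 × 10^-23 cm³, so a = 3.301 × 10^-8 cm = 330.1 pm.
Atoms touch along the body diagonal, so √3·a = 4r, so r = 0.4330 × a = 143 pm.

143 pm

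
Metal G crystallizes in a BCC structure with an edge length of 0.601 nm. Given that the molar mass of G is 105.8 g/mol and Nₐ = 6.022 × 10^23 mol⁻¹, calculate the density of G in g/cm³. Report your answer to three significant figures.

1.62 g/cm³

A BCC unit cell contains Z = 2 atoms.
Cell volume: a³ = (0.601 nm)³ = (6.010 × 10^-8 cm)³ = 2.171 × 10^-22 cm³.
ρ = Z·M/(N_A·a³) = 2 × 105.8 / (6.022 × 10²³ × 2.171 × 10^-22) = 1.619 g/cm³.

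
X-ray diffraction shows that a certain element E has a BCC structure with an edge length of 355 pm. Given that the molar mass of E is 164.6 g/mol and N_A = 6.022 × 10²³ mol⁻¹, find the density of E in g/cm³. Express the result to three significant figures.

A BCC unit cell contains Z = 2 atoms.
Cell volume: a³ = (355 pm)³ = (3.550 × 10^-8 cm)³ = 4.474 × 10^-23 cm³.
ρ = Z·M/(N_A·a³) = 2 × 164.6 / (6.022 × 10²³ × 4.474 × 10^-23) = 12.22 g/cm³.

12.2 g/cm³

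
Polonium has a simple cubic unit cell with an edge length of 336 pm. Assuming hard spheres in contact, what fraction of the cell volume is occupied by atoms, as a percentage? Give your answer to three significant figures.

In a simple cubic lattice atoms touch along the cell edge, so a = 2r, so r = 0.5000a = 168.0 pm.
Packing fraction = Z·(4/3)πr³ / a³ = 1 × (4/3)π × (168.0)³ / (336)³ = 0.5236 = 52.4%.

52.4%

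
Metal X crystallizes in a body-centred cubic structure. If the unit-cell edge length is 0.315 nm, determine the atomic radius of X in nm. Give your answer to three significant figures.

In a BCC lattice, atoms touch along the body diagonal, so √3·a = 4r.
r = √3·a/4 = 1.7321 × 0.315 / 4 = 0.136 nm.

0.136 nm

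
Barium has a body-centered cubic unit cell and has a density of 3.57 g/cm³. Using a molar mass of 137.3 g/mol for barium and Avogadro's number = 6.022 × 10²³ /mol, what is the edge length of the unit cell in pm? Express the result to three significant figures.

504 pm

With Z = 2 atoms per BCC cell, a³ = Z·M/(N_A·ρ) = 2 × 137.3 / (6.022 × 10²³ × 3.570 g/cm³) = 1.277 × 10^-22 cm³.
a = (1.277 × 10^-22)^(1/3) = 5.036 × 10^-8 cm = 504 pm.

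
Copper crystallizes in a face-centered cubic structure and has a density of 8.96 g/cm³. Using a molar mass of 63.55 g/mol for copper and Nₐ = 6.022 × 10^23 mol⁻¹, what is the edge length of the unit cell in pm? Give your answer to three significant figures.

361 pm

With Z = 4 atoms per FCC cell, a³ = Z·M/(N_A·ρ) = 4 × 63.55 / (6.022 × 10²³ × 8.960 g/cm³) = 4.711 × 10^-23 cm³.
a = (4.711 × 10^-23)^(1/3) = 3.612 × 10^-8 cm = 361 pm.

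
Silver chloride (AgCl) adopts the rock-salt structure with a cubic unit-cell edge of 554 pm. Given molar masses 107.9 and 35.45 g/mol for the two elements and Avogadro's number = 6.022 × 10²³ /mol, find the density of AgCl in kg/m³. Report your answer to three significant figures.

5600 kg/m³

The rock-salt structure contains Z = 4 formula units per cell; M(AgCl) = 107.9 + 35.45 = 143.35 g/mol.
a³ = (5.540 × 10^-8 cm)³ = 1.700 × 10^-22 cm³.
ρ = 4 × 143.35 / (6.022 × 10²³ × 1.700 × 10^-22) = 5.600 g/cm³ = 5600 kg/m³.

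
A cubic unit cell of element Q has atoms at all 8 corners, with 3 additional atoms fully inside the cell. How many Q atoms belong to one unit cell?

4

Corner atoms are shared by 8 cells (1/8 each), interior atoms are unshared.
Net atoms = 8 × 1/8 + 3 = 1 + 3 = 4.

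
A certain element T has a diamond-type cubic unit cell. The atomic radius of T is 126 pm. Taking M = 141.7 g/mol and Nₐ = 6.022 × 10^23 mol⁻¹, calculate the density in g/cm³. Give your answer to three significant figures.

In a diamond cubic lattice, nearest neighbors lie along the body diagonal with √3·a = 8r, giving a = 582.0 pm = 5.820 × 10^-8 cm.
With Z = 8, ρ = Z·M/(N_A·a³) = 8 × 141.7 / (6.022 × 10²³ × 1.971 × 10^-22) = 9.550 g/cm³.

9.55 g/cm³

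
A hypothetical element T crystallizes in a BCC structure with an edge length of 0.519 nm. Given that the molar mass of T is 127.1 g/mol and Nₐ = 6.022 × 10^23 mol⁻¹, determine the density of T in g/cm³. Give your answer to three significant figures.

A BCC unit cell contains Z = 2 atoms.
Cell volume: a³ = (0.519 nm)³ = (5.190 × 10^-8 cm)³ = 1.398 × 10^-22 cm³.
ρ = Z·M/(N_A·a³) = 2 × 127.1 / (6.022 × 10²³ × 1.398 × 10^-22) = 3.019 g/cm³.

3.02 g/cm³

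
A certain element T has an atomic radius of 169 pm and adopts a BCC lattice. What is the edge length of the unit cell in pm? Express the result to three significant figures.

390 pm

In a BCC lattice, atoms touch along the body diagonal, so √3·a = 4r.
a = 4r/√3 = 4 × 169 / 1.7321 = 390 pm.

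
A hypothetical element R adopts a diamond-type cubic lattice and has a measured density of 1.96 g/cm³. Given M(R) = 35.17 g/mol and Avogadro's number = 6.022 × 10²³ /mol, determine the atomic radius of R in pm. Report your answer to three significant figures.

For a diamond cubic cell (Z = 8), a³ = Z·M/(N_A·ρ) = 8 × 35.17 / (6.022 × 10²³ × 1.960) = 2.384 × 10^-22 cm³, so a = 6.200 × 10^-8 cm = 620.0 pm.
Nearest neighbors lie along the body diagonal with √3·a = 8r, so r = 0.2165 × a = 134 pm.

134 pm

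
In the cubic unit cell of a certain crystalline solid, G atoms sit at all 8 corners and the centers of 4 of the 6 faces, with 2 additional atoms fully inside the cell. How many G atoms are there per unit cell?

Corner atoms are shared by 8 cells (1/8 each), face atoms by 2 (1/2 each), interior atoms are unshared.
Net atoms = 8 × 1/8 + 4 × 1/2 + 2 = 1 + 2 + 2 = 5.

5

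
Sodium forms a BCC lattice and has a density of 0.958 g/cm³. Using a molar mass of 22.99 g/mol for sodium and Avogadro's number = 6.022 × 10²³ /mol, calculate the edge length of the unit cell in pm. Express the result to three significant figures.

430 pm

With Z = 2 atoms per BCC cell, a³ = Z·M/(N_A·ρ) = 2 × 22.99 / (6.022 × 10²³ × 0.9580 g/cm³) = 7.970 × 10^-23 cm³.
a = (7.970 × 10^-23)^(1/3) = 4.303 × 10^-8 cm = 430 pm.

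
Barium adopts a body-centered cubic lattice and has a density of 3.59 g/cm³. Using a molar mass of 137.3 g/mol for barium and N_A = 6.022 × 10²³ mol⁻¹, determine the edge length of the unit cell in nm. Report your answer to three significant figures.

0.503 nm

With Z = 2 atoms per BCC cell, a³ = Z·M/(N_A·ρ) = 2 × 137.3 / (6.022 × 10²³ × 3.590 g/cm³) = 1.270 × 10^-22 cm³.
a = (1.270 × 10^-22)^(1/3) = 5.027 × 10^-8 cm = 0.503 nm.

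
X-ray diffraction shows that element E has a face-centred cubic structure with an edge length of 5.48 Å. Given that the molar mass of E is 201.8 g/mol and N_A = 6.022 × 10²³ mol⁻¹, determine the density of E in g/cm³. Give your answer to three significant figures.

8.15 g/cm³

An FCC unit cell contains Z = 4 atoms.
Cell volume: a³ = (5.48 Å)³ = (5.480 × 10^-8 cm)³ = 1.646 × 10^-22 cm³.
ρ = Z·M/(N_A·a³) = 4 × 201.8 / (6.022 × 10²³ × 1.646 × 10^-22) = 8.145 g/cm³.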